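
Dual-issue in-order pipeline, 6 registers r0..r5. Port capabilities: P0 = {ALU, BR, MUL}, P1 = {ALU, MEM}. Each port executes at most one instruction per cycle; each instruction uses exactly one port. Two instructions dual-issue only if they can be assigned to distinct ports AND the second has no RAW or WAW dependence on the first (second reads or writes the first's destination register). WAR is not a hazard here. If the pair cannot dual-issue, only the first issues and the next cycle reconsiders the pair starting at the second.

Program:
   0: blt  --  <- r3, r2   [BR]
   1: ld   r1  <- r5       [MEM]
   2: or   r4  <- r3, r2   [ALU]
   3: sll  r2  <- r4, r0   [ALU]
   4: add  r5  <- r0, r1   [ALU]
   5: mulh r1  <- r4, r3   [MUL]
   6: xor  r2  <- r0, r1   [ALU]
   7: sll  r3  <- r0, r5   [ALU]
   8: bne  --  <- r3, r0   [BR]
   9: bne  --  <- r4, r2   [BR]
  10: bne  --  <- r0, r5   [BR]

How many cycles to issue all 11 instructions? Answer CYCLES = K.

  cy0 -> i0,i1 (blt+ld) pair
  cy1 -> i2 (or) RAW r4
  cy2 -> i3,i4 (sll+add) pair
  cy3 -> i5 (mulh) RAW r1
  cy4 -> i6,i7 (xor+sll) pair
  cy5 -> i8 (bne) no-port BR/BR
  cy6 -> i9 (bne) no-port BR/BR
  cy7 -> i10 (bne) tail

CYCLES = 8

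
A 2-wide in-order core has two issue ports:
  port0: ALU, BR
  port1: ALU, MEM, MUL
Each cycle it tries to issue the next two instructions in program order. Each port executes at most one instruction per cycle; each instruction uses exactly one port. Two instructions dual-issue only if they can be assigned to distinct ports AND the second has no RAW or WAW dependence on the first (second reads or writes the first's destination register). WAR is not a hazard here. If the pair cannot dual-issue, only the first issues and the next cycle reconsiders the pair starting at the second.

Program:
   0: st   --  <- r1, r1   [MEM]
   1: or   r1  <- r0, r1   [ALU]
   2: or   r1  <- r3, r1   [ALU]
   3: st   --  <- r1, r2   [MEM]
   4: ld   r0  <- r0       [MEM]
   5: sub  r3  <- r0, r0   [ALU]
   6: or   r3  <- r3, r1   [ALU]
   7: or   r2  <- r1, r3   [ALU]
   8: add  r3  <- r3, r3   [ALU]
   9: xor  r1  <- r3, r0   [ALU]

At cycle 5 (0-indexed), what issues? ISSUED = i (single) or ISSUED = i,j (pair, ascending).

t=0 i0,i1:st/or ; pair
t=1 i2:or ; RAW r1
t=2 i3:st ; no-port MEM/MEM
t=3 i4:ld ; RAW r0
t=4 i5:sub ; RAW+WAW r3
t=5 i6:or ; RAW r3
t=6 i7,i8:or/add ; pair
t=7 i9:xor ; tail

ISSUED = 6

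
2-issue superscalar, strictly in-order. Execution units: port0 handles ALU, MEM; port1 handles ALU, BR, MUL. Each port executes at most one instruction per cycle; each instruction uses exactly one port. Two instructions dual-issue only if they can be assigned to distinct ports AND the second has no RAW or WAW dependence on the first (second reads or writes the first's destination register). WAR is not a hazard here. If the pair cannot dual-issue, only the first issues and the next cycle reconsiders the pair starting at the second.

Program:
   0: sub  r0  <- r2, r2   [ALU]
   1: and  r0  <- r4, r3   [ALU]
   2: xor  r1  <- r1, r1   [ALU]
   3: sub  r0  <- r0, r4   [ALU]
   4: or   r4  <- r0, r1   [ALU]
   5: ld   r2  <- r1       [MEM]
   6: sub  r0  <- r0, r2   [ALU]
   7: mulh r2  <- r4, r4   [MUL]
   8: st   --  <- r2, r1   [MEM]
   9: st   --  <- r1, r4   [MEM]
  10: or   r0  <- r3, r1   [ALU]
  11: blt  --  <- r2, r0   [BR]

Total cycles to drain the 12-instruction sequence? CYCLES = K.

t=0 i0:sub ; WAW r0
t=1 i1,i2:and;xor ; pair
t=2 i3:sub ; RAW r0
t=3 i4,i5:or;ld ; pair
t=4 i6,i7:sub;mulh ; pair
t=5 i8:st ; no-port MEM/MEM
t=6 i9,i10:st;or ; pair
t=7 i11:blt ; tail

CYCLES = 8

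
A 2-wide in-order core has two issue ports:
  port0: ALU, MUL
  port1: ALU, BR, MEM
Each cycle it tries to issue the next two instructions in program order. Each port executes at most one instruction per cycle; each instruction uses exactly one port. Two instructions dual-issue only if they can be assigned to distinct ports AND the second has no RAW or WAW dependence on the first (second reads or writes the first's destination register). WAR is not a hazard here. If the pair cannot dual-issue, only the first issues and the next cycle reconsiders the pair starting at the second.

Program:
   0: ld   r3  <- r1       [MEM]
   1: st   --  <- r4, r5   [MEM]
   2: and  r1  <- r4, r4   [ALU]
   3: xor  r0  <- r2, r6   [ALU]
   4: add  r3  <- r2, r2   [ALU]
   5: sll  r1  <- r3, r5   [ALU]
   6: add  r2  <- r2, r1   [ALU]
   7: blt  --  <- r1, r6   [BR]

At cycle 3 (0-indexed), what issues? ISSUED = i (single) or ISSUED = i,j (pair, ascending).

#0 head=0: ld.MEM i0 no-port MEM/MEM
#1 head=1: st.MEM;and.ALU i1+i2 dual
#2 head=3: xor.ALU;add.ALU i3+i4 dual
#3 head=5: sll.ALU i5 RAW r1
#4 head=6: add.ALU;blt.BR i6+i7 dual

ISSUED = 5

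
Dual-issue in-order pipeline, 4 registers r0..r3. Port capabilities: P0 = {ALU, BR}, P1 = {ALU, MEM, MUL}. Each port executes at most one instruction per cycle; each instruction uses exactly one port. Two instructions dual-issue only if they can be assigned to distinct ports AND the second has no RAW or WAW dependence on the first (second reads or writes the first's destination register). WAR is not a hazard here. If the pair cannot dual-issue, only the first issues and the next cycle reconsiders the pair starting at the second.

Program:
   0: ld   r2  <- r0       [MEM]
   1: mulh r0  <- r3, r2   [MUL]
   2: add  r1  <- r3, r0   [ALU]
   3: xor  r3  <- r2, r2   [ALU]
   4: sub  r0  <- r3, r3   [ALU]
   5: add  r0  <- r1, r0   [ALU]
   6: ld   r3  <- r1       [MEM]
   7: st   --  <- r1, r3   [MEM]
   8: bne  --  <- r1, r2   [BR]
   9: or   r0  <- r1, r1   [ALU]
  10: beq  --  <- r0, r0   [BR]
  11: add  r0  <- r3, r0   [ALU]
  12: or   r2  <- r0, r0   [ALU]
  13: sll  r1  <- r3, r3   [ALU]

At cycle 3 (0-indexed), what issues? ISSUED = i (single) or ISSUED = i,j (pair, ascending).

ISSUED = 4

[0] i0  ld  -- no-port MEM/MUL
[1] i1  mulh  -- RAW r0
[2] i2/i3  add+xor  -- dual
[3] i4  sub  -- RAW+WAW r0
[4] i5/i6  add+ld  -- dual
[5] i7/i8  st+bne  -- dual
[6] i9  or  -- RAW r0
[7] i10/i11  beq+add  -- dual
[8] i12/i13  or+sll  -- dual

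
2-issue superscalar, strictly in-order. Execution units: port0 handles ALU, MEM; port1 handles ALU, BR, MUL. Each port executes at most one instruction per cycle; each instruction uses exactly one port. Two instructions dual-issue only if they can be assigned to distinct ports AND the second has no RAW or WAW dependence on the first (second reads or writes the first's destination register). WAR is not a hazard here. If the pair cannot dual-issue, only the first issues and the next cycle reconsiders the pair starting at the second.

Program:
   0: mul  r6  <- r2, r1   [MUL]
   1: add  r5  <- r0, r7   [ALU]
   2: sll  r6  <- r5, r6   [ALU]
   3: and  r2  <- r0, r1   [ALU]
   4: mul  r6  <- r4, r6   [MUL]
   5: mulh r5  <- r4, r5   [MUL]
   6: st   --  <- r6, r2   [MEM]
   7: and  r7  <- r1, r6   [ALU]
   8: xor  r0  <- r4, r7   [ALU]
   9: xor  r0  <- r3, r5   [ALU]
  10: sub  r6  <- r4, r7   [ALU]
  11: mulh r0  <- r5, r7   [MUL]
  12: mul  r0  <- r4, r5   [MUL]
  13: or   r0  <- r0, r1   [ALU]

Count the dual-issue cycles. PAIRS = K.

PAIRS = 4

t=0 i0/i1:mul.MUL add.ALU ; pair
t=1 i2/i3:sll.ALU and.ALU ; pair
t=2 i4:mul.MUL ; no-port MUL/MUL
t=3 i5/i6:mulh.MUL st.MEM ; pair
t=4 i7:and.ALU ; RAW r7
t=5 i8:xor.ALU ; WAW r0
t=6 i9/i10:xor.ALU sub.ALU ; pair
t=7 i11:mulh.MUL ; no-port MUL/MUL
t=8 i12:mul.MUL ; RAW+WAW r0
t=9 i13:or.ALU ; tail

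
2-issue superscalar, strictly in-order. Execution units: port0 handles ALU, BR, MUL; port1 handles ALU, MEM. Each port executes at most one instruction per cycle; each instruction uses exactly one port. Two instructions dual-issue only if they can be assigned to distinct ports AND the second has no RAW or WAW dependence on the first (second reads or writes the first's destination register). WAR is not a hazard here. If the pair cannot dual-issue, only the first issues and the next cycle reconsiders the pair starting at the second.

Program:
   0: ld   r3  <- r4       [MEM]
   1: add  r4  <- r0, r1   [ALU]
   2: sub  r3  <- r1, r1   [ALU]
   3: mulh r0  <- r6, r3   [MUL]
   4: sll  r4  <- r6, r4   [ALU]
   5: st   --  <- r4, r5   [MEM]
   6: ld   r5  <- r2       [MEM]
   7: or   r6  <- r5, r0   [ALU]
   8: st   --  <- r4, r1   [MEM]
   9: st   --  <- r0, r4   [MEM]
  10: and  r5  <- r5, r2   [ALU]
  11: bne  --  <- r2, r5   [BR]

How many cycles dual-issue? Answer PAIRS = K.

PAIRS = 4

  cy0 -> i0,i1 (ld.MEM;add.ALU) dual
  cy1 -> i2 (sub.ALU) RAW r3
  cy2 -> i3,i4 (mulh.MUL;sll.ALU) dual
  cy3 -> i5 (st.MEM) no-port MEM/MEM
  cy4 -> i6 (ld.MEM) RAW r5
  cy5 -> i7,i8 (or.ALU;st.MEM) dual
  cy6 -> i9,i10 (st.MEM;and.ALU) dual
  cy7 -> i11 (bne.BR) tail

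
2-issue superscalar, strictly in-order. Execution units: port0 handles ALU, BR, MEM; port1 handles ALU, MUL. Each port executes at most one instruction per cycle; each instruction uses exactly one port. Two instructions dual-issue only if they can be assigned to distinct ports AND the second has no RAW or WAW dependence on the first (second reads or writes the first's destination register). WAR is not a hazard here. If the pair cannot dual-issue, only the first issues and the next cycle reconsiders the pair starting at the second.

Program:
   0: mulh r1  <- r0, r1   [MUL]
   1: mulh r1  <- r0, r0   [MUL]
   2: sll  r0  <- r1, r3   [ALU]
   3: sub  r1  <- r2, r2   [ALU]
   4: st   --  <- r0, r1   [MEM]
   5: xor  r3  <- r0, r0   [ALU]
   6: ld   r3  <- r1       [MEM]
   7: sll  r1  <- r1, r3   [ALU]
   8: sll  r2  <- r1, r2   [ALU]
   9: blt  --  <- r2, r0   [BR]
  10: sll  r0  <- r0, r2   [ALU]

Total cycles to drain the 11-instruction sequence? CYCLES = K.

  cy0 -> i0 (mulh) no-port MUL/MUL
  cy1 -> i1 (mulh) RAW r1
  cy2 -> i2/i3 (sll/sub) 2-wide
  cy3 -> i4/i5 (st/xor) 2-wide
  cy4 -> i6 (ld) RAW r3
  cy5 -> i7 (sll) RAW r1
  cy6 -> i8 (sll) RAW r2
  cy7 -> i9/i10 (blt/sll) 2-wide

CYCLES = 8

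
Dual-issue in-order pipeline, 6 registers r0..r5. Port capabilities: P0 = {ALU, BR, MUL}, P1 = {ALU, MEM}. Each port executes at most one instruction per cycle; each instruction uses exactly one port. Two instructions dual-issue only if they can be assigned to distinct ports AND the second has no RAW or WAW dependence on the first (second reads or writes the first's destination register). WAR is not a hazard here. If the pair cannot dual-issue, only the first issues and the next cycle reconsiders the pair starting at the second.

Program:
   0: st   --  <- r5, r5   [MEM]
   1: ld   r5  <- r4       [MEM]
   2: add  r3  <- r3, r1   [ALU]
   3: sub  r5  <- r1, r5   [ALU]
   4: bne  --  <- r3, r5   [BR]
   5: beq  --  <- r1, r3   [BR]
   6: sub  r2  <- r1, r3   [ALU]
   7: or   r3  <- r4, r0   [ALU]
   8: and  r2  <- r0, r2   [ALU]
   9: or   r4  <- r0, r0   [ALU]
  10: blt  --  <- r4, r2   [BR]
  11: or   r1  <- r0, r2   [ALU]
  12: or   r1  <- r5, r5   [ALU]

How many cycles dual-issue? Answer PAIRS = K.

PAIRS = 4

0. st.MEM @i0  | no-port MEM/MEM
1. ld.MEM+add.ALU @i1,i2  | 2-wide
2. sub.ALU @i3  | RAW r5
3. bne.BR @i4  | no-port BR/BR
4. beq.BR+sub.ALU @i5,i6  | 2-wide
5. or.ALU+and.ALU @i7,i8  | 2-wide
6. or.ALU @i9  | RAW r4
7. blt.BR+or.ALU @i10,i11  | 2-wide
8. or.ALU @i12  | tail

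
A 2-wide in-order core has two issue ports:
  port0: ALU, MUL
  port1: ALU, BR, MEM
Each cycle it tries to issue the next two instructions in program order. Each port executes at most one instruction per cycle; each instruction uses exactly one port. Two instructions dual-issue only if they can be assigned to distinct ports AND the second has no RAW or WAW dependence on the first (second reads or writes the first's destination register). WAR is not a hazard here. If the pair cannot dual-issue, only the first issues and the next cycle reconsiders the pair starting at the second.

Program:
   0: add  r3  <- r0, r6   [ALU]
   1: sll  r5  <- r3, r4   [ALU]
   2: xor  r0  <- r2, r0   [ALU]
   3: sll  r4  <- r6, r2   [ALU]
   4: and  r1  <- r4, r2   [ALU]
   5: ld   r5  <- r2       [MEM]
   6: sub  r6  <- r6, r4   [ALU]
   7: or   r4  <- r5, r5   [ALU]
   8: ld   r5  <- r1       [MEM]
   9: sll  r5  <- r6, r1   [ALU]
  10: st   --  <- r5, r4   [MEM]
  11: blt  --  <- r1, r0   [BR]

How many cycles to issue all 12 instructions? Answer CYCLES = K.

c0: i0 add.ALU  RAW r3
c1: i1+i2 sll.ALU/xor.ALU  pair
c2: i3 sll.ALU  RAW r4
c3: i4+i5 and.ALU/ld.MEM  pair
c4: i6+i7 sub.ALU/or.ALU  pair
c5: i8 ld.MEM  WAW r5
c6: i9 sll.ALU  RAW r5
c7: i10 st.MEM  no-port MEM/BR
c8: i11 blt.BR  tail

CYCLES = 9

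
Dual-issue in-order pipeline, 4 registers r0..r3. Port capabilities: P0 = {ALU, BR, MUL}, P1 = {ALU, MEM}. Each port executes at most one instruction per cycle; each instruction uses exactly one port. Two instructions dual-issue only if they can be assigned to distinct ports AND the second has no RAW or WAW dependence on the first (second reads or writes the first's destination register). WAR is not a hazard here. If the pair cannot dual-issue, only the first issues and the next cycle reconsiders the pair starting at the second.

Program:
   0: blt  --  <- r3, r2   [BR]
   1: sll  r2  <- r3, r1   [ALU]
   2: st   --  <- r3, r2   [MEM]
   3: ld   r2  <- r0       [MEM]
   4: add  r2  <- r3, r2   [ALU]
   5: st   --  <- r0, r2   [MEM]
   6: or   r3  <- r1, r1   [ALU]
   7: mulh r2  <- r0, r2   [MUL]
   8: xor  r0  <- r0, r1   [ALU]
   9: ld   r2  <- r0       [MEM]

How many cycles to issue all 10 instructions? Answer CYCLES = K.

CYCLES = 7

0. blt/sll @i0,i1  | dual
1. st @i2  | no-port MEM/MEM
2. ld @i3  | RAW+WAW r2
3. add @i4  | RAW r2
4. st/or @i5,i6  | dual
5. mulh/xor @i7,i8  | dual
6. ld @i9  | tail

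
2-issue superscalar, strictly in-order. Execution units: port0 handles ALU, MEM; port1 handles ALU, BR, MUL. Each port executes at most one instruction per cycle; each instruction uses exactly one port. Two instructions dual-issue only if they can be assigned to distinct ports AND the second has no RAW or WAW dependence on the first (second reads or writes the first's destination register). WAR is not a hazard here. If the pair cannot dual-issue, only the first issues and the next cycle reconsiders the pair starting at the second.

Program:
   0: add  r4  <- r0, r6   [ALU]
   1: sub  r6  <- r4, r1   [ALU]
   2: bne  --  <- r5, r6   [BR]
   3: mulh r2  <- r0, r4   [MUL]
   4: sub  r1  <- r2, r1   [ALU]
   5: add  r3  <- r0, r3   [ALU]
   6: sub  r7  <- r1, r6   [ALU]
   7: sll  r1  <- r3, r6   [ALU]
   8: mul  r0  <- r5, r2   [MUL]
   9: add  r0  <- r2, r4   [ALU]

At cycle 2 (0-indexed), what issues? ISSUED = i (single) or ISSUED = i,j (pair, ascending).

ISSUED = 2

c0: i0 add  RAW r4
c1: i1 sub  RAW r6
c2: i2 bne  no-port BR/MUL
c3: i3 mulh  RAW r2
c4: i4&i5 sub/add  dual
c5: i6&i7 sub/sll  dual
c6: i8 mul  WAW r0
c7: i9 add  tail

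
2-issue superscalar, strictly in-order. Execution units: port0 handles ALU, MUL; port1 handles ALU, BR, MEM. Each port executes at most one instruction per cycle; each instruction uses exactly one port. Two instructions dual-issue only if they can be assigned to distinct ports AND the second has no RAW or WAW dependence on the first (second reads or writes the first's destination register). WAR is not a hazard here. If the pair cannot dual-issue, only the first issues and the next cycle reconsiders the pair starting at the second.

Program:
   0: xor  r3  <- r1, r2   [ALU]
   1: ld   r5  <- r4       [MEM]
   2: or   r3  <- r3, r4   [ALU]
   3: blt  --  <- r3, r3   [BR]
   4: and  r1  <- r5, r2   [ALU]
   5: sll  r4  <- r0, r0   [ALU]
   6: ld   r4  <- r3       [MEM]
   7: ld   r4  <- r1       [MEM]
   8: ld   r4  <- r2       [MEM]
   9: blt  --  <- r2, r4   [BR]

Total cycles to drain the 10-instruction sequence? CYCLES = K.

#0 head=0: xor.ALU+ld.MEM i0&i1 2-wide
#1 head=2: or.ALU i2 RAW r3
#2 head=3: blt.BR+and.ALU i3&i4 2-wide
#3 head=5: sll.ALU i5 WAW r4
#4 head=6: ld.MEM i6 no-port MEM/MEM
#5 head=7: ld.MEM i7 no-port MEM/MEM
#6 head=8: ld.MEM i8 no-port MEM/BR
#7 head=9: blt.BR i9 tail

CYCLES = 8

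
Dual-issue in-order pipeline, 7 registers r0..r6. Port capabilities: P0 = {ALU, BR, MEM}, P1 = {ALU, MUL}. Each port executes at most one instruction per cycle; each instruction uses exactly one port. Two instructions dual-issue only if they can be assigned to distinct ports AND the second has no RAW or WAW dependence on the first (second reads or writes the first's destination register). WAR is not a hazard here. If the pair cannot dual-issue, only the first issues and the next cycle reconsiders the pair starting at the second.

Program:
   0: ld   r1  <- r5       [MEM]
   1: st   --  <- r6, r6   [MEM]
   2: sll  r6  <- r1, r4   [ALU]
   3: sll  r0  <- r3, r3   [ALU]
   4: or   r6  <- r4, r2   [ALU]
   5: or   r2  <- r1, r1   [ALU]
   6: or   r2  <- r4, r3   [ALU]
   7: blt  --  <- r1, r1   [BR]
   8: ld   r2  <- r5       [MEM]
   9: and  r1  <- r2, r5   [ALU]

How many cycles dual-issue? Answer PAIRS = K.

PAIRS = 3

[0] i0  ld  -- no-port MEM/MEM
[1] i1&i2  st sll  -- pair
[2] i3&i4  sll or  -- pair
[3] i5  or  -- WAW r2
[4] i6&i7  or blt  -- pair
[5] i8  ld  -- RAW r2
[6] i9  and  -- tail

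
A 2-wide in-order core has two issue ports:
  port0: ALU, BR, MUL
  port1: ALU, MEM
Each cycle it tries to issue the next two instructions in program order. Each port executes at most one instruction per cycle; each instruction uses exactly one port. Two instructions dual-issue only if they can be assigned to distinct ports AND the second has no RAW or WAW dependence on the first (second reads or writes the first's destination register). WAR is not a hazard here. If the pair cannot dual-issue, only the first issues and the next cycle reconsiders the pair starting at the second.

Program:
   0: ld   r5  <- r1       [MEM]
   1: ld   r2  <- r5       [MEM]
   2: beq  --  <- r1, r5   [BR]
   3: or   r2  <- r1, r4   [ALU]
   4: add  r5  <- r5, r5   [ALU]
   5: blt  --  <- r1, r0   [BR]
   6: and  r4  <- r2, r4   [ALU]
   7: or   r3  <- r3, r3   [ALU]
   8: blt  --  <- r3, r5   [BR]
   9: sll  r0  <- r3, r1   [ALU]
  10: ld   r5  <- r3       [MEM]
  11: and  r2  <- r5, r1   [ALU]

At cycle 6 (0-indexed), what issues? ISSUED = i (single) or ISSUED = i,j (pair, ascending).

  cy0 -> i0 (ld) no-port MEM/MEM
  cy1 -> i1+i2 (ld;beq) 2-wide
  cy2 -> i3+i4 (or;add) 2-wide
  cy3 -> i5+i6 (blt;and) 2-wide
  cy4 -> i7 (or) RAW r3
  cy5 -> i8+i9 (blt;sll) 2-wide
  cy6 -> i10 (ld) RAW r5
  cy7 -> i11 (and) tail

ISSUED = 10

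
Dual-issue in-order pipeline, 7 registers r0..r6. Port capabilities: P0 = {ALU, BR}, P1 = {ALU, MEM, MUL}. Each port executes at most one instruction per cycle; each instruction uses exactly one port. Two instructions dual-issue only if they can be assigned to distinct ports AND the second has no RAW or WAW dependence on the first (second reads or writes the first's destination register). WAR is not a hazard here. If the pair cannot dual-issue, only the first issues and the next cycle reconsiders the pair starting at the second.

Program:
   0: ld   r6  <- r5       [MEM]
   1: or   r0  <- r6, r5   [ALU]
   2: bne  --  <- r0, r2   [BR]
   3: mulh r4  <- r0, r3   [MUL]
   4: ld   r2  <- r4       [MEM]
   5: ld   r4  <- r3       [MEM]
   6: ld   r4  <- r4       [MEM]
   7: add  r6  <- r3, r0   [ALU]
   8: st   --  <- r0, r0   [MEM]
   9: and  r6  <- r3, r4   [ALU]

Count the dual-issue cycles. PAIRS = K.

PAIRS = 3

t=0 i0:ld.MEM ; RAW r6
t=1 i1:or.ALU ; RAW r0
t=2 i2,i3:bne.BR/mulh.MUL ; dual
t=3 i4:ld.MEM ; no-port MEM/MEM
t=4 i5:ld.MEM ; no-port MEM/MEM
t=5 i6,i7:ld.MEM/add.ALU ; dual
t=6 i8,i9:st.MEM/and.ALU ; dual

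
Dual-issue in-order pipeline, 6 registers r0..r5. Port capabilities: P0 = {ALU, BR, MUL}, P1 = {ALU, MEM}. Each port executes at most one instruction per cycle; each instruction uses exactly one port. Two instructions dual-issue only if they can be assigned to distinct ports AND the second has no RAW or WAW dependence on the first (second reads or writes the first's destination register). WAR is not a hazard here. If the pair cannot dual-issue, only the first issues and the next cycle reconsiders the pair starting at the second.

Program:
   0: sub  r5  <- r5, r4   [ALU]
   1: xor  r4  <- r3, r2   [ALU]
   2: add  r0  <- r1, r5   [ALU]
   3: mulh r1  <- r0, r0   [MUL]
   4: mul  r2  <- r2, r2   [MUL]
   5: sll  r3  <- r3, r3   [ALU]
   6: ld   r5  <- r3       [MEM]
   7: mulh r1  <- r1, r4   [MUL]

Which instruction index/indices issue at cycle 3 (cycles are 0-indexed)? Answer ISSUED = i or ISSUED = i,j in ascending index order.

ISSUED = 4,5

[0] i0&i1  sub.ALU+xor.ALU  -- pair
[1] i2  add.ALU  -- RAW r0
[2] i3  mulh.MUL  -- no-port MUL/MUL
[3] i4&i5  mul.MUL+sll.ALU  -- pair
[4] i6&i7  ld.MEM+mulh.MUL  -- pair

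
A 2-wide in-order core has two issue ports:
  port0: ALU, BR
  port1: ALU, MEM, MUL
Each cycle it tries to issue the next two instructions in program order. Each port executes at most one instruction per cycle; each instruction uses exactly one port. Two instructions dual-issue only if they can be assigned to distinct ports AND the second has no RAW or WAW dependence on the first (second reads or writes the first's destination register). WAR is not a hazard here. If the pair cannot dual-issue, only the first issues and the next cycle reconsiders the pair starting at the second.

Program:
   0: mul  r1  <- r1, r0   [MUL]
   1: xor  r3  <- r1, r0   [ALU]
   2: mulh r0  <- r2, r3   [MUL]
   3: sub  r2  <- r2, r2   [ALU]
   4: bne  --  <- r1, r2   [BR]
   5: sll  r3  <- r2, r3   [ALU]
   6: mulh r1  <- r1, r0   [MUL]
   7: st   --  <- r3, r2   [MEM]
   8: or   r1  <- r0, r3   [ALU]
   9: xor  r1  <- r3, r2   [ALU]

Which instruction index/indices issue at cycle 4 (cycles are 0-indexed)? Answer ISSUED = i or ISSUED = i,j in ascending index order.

ISSUED = 6

[0] i0  mul.MUL  -- RAW r1
[1] i1  xor.ALU  -- RAW r3
[2] i2&i3  mulh.MUL;sub.ALU  -- pair
[3] i4&i5  bne.BR;sll.ALU  -- pair
[4] i6  mulh.MUL  -- no-port MUL/MEM
[5] i7&i8  st.MEM;or.ALU  -- pair
[6] i9  xor.ALU  -- tail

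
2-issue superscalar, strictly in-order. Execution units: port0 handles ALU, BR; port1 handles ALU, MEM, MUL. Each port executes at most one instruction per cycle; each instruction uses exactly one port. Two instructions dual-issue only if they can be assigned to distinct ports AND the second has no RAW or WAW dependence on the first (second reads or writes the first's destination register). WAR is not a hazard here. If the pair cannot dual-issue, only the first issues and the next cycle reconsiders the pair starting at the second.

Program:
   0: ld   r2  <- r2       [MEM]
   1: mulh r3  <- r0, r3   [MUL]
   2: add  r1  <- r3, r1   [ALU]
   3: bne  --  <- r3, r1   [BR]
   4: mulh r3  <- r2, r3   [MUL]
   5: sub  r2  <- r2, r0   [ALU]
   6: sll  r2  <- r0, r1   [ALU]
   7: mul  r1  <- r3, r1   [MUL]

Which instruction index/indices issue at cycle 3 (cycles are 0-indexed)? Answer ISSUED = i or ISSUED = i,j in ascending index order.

#0 head=0: ld i0 no-port MEM/MUL
#1 head=1: mulh i1 RAW r3
#2 head=2: add i2 RAW r1
#3 head=3: bne+mulh i3+i4 pair
#4 head=5: sub i5 WAW r2
#5 head=6: sll+mul i6+i7 pair

ISSUED = 3,4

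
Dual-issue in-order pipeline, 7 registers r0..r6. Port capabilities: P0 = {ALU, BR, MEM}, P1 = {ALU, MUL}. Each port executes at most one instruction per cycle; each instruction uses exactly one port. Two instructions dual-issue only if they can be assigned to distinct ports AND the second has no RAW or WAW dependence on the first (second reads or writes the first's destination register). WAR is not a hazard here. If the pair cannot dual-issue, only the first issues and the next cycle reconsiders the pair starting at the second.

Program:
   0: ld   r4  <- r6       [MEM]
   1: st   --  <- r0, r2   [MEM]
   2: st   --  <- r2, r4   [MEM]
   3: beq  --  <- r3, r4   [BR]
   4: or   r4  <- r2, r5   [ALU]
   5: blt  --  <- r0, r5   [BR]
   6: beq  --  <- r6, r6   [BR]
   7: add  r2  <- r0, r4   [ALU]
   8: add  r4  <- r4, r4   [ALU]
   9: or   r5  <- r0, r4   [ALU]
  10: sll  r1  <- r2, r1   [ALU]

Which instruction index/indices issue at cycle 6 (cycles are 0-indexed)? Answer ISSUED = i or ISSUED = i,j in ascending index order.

0. ld @i0  | no-port MEM/MEM
1. st @i1  | no-port MEM/MEM
2. st @i2  | no-port MEM/BR
3. beq or @i3/i4  | 2-wide
4. blt @i5  | no-port BR/BR
5. beq add @i6/i7  | 2-wide
6. add @i8  | RAW r4
7. or sll @i9/i10  | 2-wide

ISSUED = 8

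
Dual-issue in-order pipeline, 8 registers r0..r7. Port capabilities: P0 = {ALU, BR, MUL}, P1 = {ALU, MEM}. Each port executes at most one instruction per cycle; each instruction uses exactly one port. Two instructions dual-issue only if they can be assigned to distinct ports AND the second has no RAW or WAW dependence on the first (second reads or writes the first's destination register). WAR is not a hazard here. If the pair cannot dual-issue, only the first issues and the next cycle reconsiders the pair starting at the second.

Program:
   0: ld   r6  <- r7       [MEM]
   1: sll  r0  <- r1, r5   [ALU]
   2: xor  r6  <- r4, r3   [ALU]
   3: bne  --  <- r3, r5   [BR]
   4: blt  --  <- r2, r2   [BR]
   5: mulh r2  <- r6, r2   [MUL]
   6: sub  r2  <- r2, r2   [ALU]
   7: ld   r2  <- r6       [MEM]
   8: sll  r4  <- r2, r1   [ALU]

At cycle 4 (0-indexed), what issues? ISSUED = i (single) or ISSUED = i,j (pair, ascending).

t=0 i0&i1:ld/sll ; dual
t=1 i2&i3:xor/bne ; dual
t=2 i4:blt ; no-port BR/MUL
t=3 i5:mulh ; RAW+WAW r2
t=4 i6:sub ; WAW r2
t=5 i7:ld ; RAW r2
t=6 i8:sll ; tail

ISSUED = 6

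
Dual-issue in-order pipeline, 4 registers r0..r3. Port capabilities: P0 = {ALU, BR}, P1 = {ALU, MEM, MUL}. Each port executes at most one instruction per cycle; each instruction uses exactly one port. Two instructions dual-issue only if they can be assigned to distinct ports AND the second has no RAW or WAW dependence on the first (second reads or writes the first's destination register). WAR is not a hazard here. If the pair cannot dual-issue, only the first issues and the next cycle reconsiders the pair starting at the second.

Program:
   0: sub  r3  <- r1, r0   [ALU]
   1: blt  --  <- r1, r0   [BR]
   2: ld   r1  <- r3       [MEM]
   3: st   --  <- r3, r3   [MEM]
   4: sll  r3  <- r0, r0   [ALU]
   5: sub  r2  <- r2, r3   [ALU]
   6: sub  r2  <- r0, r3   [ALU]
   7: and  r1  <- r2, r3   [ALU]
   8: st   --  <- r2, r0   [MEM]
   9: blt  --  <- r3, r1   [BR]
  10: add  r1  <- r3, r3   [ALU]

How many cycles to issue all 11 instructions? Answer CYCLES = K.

CYCLES = 7

  cy0 -> i0,i1 (sub.ALU+blt.BR) pair
  cy1 -> i2 (ld.MEM) no-port MEM/MEM
  cy2 -> i3,i4 (st.MEM+sll.ALU) pair
  cy3 -> i5 (sub.ALU) WAW r2
  cy4 -> i6 (sub.ALU) RAW r2
  cy5 -> i7,i8 (and.ALU+st.MEM) pair
  cy6 -> i9,i10 (blt.BR+add.ALU) pair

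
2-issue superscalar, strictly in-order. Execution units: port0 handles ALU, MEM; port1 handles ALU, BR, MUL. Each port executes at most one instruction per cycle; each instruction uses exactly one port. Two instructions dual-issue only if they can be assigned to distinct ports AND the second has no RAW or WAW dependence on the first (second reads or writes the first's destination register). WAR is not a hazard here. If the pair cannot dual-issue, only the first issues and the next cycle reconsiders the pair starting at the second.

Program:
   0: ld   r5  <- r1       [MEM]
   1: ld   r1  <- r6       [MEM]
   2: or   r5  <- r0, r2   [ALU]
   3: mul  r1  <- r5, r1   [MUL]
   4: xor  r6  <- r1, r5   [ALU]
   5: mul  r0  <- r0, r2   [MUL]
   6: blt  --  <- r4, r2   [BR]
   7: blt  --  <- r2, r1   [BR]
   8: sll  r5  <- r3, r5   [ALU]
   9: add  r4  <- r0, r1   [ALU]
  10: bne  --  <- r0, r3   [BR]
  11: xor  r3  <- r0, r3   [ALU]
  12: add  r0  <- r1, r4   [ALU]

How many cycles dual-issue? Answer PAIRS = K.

t=0 i0:ld.MEM ; no-port MEM/MEM
t=1 i1+i2:ld.MEM/or.ALU ; pair
t=2 i3:mul.MUL ; RAW r1
t=3 i4+i5:xor.ALU/mul.MUL ; pair
t=4 i6:blt.BR ; no-port BR/BR
t=5 i7+i8:blt.BR/sll.ALU ; pair
t=6 i9+i10:add.ALU/bne.BR ; pair
t=7 i11+i12:xor.ALU/add.ALU ; pair

PAIRS = 5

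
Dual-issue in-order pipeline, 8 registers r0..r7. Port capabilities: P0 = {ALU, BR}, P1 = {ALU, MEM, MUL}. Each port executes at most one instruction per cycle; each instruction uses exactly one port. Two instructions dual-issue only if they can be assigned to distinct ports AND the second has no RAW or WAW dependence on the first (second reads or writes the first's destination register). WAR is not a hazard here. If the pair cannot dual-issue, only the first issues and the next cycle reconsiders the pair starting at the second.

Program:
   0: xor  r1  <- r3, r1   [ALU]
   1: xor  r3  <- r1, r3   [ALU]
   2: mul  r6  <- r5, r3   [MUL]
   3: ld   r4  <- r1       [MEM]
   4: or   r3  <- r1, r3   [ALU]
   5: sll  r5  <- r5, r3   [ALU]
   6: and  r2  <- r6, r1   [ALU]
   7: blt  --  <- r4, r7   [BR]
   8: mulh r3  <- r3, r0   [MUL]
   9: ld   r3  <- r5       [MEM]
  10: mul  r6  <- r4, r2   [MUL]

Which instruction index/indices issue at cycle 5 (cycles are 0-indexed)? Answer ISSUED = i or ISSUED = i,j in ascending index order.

t=0 i0:xor ; RAW r1
t=1 i1:xor ; RAW r3
t=2 i2:mul ; no-port MUL/MEM
t=3 i3,i4:ld/or ; dual
t=4 i5,i6:sll/and ; dual
t=5 i7,i8:blt/mulh ; dual
t=6 i9:ld ; no-port MEM/MUL
t=7 i10:mul ; tail

ISSUED = 7,8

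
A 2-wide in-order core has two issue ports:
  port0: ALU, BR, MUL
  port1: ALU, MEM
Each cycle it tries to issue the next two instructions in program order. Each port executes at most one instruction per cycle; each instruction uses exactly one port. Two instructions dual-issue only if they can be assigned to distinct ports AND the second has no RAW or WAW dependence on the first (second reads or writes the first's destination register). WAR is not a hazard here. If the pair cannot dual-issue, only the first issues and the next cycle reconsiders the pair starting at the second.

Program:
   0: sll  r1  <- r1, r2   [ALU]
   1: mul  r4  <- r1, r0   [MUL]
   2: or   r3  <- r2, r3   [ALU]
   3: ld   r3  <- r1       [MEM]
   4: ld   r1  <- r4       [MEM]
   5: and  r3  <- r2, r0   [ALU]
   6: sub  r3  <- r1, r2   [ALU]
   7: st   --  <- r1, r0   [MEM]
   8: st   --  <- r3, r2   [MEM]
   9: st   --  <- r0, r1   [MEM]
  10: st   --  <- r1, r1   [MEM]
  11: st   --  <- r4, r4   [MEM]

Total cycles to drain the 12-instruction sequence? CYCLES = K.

CYCLES = 9

0. sll.ALU @i0  | RAW r1
1. mul.MUL or.ALU @i1/i2  | dual
2. ld.MEM @i3  | no-port MEM/MEM
3. ld.MEM and.ALU @i4/i5  | dual
4. sub.ALU st.MEM @i6/i7  | dual
5. st.MEM @i8  | no-port MEM/MEM
6. st.MEM @i9  | no-port MEM/MEM
7. st.MEM @i10  | no-port MEM/MEM
8. st.MEM @i11  | tail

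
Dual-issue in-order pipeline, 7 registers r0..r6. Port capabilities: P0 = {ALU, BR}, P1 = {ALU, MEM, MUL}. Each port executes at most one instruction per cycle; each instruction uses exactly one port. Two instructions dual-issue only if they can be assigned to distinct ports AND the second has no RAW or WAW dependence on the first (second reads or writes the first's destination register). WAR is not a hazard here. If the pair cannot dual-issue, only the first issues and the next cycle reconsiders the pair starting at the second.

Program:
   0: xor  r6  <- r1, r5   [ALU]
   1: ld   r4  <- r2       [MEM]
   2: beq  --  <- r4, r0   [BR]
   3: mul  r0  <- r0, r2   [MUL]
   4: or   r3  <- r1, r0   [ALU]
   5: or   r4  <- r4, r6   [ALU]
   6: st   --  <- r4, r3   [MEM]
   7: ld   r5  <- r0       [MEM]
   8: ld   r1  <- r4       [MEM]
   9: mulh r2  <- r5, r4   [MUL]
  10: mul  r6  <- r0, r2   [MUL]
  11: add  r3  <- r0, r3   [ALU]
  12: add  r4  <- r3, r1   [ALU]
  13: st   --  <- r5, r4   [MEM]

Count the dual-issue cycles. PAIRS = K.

PAIRS = 4

t=0 i0/i1:xor.ALU ld.MEM ; 2-wide
t=1 i2/i3:beq.BR mul.MUL ; 2-wide
t=2 i4/i5:or.ALU or.ALU ; 2-wide
t=3 i6:st.MEM ; no-port MEM/MEM
t=4 i7:ld.MEM ; no-port MEM/MEM
t=5 i8:ld.MEM ; no-port MEM/MUL
t=6 i9:mulh.MUL ; no-port MUL/MUL
t=7 i10/i11:mul.MUL add.ALU ; 2-wide
t=8 i12:add.ALU ; RAW r4
t=9 i13:st.MEM ; tail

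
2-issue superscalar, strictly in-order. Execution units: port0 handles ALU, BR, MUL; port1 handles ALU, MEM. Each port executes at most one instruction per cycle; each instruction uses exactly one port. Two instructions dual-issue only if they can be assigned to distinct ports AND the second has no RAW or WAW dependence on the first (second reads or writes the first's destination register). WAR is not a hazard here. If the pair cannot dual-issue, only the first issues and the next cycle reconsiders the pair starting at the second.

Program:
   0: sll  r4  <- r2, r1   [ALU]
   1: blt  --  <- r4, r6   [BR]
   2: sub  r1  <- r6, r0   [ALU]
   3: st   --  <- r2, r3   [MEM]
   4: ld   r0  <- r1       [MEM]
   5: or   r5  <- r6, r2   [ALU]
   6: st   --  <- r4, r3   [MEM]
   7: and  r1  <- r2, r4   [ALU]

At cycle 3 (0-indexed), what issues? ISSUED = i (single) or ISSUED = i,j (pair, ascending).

ISSUED = 4,5

  cy0 -> i0 (sll) RAW r4
  cy1 -> i1/i2 (blt/sub) dual
  cy2 -> i3 (st) no-port MEM/MEM
  cy3 -> i4/i5 (ld/or) dual
  cy4 -> i6/i7 (st/and) dual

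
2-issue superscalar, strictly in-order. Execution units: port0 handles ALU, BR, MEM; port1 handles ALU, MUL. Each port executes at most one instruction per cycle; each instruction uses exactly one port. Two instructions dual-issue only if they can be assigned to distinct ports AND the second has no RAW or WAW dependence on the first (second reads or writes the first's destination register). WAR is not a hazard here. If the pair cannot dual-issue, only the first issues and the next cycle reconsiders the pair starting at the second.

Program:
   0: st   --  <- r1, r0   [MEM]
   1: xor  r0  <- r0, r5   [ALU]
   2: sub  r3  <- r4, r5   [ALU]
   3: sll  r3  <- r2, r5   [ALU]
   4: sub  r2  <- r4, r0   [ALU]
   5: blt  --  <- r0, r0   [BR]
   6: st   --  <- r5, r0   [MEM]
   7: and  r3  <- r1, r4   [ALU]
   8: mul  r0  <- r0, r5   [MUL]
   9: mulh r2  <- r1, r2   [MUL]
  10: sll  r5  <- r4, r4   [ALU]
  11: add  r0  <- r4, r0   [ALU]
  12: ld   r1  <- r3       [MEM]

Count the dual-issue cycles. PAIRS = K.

#0 head=0: st.MEM xor.ALU i0+i1 dual
#1 head=2: sub.ALU i2 WAW r3
#2 head=3: sll.ALU sub.ALU i3+i4 dual
#3 head=5: blt.BR i5 no-port BR/MEM
#4 head=6: st.MEM and.ALU i6+i7 dual
#5 head=8: mul.MUL i8 no-port MUL/MUL
#6 head=9: mulh.MUL sll.ALU i9+i10 dual
#7 head=11: add.ALU ld.MEM i11+i12 dual

PAIRS = 5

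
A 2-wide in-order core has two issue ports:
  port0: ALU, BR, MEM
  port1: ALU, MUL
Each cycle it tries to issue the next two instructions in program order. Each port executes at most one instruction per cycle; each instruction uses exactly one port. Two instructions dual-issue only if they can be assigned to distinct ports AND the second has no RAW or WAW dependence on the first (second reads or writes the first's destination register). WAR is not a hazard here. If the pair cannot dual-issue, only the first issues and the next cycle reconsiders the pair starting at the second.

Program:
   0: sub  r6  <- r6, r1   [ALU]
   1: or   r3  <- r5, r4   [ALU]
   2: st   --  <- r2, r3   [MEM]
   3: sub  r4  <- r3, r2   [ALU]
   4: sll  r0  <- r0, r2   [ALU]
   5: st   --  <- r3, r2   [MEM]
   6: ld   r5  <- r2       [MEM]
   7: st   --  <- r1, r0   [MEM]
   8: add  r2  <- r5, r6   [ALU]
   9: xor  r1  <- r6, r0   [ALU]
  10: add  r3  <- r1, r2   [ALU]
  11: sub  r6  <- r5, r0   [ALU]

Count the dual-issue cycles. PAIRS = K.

PAIRS = 5

[0] i0+i1  sub;or  -- pair
[1] i2+i3  st;sub  -- pair
[2] i4+i5  sll;st  -- pair
[3] i6  ld  -- no-port MEM/MEM
[4] i7+i8  st;add  -- pair
[5] i9  xor  -- RAW r1
[6] i10+i11  add;sub  -- pair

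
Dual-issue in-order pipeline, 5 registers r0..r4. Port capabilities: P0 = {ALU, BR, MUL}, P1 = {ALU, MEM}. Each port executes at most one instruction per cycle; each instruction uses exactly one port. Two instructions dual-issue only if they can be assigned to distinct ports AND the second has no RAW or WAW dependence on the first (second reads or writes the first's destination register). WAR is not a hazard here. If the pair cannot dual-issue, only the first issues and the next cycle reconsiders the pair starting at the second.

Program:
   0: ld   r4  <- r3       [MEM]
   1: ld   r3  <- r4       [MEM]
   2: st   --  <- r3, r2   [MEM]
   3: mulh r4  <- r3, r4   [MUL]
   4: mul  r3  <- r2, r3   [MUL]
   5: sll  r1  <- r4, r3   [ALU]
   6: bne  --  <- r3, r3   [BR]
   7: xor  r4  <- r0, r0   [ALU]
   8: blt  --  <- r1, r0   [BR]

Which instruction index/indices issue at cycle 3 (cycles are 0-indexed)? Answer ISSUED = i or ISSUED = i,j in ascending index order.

ISSUED = 4

  cy0 -> i0 (ld) no-port MEM/MEM
  cy1 -> i1 (ld) no-port MEM/MEM
  cy2 -> i2+i3 (st mulh) pair
  cy3 -> i4 (mul) RAW r3
  cy4 -> i5+i6 (sll bne) pair
  cy5 -> i7+i8 (xor blt) pair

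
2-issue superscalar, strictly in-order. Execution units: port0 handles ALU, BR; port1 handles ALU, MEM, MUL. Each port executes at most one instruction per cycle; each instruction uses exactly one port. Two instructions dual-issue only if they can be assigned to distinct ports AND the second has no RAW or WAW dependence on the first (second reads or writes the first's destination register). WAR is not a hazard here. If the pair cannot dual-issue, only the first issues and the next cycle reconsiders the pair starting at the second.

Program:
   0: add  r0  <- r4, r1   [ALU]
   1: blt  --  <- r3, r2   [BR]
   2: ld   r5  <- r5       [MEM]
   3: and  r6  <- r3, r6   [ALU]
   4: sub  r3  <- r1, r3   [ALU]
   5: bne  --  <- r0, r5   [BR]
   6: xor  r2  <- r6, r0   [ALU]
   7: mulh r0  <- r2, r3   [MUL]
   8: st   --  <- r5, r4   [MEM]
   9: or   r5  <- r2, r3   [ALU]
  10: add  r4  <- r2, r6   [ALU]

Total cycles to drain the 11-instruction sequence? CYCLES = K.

CYCLES = 7

  cy0 -> i0,i1 (add.ALU+blt.BR) dual
  cy1 -> i2,i3 (ld.MEM+and.ALU) dual
  cy2 -> i4,i5 (sub.ALU+bne.BR) dual
  cy3 -> i6 (xor.ALU) RAW r2
  cy4 -> i7 (mulh.MUL) no-port MUL/MEM
  cy5 -> i8,i9 (st.MEM+or.ALU) dual
  cy6 -> i10 (add.ALU) tail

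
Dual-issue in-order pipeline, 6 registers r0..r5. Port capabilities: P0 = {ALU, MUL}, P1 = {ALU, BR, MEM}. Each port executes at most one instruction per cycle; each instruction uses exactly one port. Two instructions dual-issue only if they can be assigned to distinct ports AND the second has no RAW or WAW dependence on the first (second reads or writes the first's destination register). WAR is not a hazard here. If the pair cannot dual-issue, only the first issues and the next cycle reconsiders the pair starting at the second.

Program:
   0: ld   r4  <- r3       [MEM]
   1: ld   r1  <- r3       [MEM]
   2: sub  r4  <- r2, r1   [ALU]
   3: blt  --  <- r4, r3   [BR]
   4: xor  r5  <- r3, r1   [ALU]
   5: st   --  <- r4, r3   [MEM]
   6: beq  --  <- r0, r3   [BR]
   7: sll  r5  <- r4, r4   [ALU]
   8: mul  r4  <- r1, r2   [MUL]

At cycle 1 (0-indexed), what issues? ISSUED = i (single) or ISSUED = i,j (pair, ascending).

ISSUED = 1

0. ld @i0  | no-port MEM/MEM
1. ld @i1  | RAW r1
2. sub @i2  | RAW r4
3. blt+xor @i3&i4  | pair
4. st @i5  | no-port MEM/BR
5. beq+sll @i6&i7  | pair
6. mul @i8  | tail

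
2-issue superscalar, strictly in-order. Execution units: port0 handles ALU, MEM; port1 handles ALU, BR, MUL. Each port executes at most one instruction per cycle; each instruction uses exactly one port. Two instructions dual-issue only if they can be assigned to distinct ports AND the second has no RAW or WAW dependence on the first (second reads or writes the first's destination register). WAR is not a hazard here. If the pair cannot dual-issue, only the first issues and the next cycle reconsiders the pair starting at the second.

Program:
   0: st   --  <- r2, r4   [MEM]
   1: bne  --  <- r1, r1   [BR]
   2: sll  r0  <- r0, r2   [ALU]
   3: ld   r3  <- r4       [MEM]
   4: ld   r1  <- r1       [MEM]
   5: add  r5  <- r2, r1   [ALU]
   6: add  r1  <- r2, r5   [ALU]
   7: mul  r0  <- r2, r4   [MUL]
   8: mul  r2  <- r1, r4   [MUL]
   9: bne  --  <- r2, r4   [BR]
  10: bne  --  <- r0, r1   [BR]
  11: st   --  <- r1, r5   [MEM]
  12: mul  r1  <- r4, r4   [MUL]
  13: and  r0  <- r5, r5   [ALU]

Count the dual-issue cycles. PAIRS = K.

PAIRS = 5

c0: i0&i1 st;bne  pair
c1: i2&i3 sll;ld  pair
c2: i4 ld  RAW r1
c3: i5 add  RAW r5
c4: i6&i7 add;mul  pair
c5: i8 mul  no-port MUL/BR
c6: i9 bne  no-port BR/BR
c7: i10&i11 bne;st  pair
c8: i12&i13 mul;and  pair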